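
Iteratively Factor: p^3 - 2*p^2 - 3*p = (p)*(p^2 - 2*p - 3) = p*(p - 3)*(p + 1)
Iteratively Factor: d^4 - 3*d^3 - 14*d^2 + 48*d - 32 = (d - 4)*(d^3 + d^2 - 10*d + 8) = (d - 4)*(d - 1)*(d^2 + 2*d - 8) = (d - 4)*(d - 2)*(d - 1)*(d + 4)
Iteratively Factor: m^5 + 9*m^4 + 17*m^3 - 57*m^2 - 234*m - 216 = (m - 3)*(m^4 + 12*m^3 + 53*m^2 + 102*m + 72) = (m - 3)*(m + 3)*(m^3 + 9*m^2 + 26*m + 24) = (m - 3)*(m + 3)^2*(m^2 + 6*m + 8) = (m - 3)*(m + 3)^2*(m + 4)*(m + 2)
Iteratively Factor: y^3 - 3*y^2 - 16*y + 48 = (y - 3)*(y^2 - 16) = (y - 3)*(y + 4)*(y - 4)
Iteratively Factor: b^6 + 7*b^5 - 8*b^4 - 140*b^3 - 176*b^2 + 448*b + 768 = (b - 2)*(b^5 + 9*b^4 + 10*b^3 - 120*b^2 - 416*b - 384) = (b - 4)*(b - 2)*(b^4 + 13*b^3 + 62*b^2 + 128*b + 96) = (b - 4)*(b - 2)*(b + 3)*(b^3 + 10*b^2 + 32*b + 32) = (b - 4)*(b - 2)*(b + 3)*(b + 4)*(b^2 + 6*b + 8) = (b - 4)*(b - 2)*(b + 2)*(b + 3)*(b + 4)*(b + 4)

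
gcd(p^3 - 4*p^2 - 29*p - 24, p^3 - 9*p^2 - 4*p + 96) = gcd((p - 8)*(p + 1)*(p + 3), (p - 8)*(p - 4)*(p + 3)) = p^2 - 5*p - 24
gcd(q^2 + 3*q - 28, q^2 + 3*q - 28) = q^2 + 3*q - 28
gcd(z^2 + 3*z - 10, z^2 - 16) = 1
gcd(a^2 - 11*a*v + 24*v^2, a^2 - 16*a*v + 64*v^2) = -a + 8*v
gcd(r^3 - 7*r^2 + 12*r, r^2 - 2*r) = r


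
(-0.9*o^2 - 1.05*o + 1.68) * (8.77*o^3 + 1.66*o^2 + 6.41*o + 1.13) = -7.893*o^5 - 10.7025*o^4 + 7.2216*o^3 - 4.9587*o^2 + 9.5823*o + 1.8984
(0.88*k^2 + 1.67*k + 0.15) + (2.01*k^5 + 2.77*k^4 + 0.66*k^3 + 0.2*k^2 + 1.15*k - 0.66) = 2.01*k^5 + 2.77*k^4 + 0.66*k^3 + 1.08*k^2 + 2.82*k - 0.51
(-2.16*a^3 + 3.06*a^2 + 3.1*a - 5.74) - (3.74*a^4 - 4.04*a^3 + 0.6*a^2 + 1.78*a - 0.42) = -3.74*a^4 + 1.88*a^3 + 2.46*a^2 + 1.32*a - 5.32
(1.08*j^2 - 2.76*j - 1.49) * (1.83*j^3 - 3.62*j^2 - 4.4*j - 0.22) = 1.9764*j^5 - 8.9604*j^4 + 2.5125*j^3 + 17.3002*j^2 + 7.1632*j + 0.3278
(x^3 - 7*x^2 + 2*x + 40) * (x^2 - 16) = x^5 - 7*x^4 - 14*x^3 + 152*x^2 - 32*x - 640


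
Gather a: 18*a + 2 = 18*a + 2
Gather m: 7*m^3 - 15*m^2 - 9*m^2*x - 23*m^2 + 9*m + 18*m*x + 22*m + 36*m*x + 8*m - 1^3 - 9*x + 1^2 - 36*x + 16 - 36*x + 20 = 7*m^3 + m^2*(-9*x - 38) + m*(54*x + 39) - 81*x + 36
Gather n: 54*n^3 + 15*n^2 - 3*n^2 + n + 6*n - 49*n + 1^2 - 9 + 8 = 54*n^3 + 12*n^2 - 42*n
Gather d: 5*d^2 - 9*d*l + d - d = 5*d^2 - 9*d*l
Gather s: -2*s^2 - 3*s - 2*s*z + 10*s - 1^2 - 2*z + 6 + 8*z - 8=-2*s^2 + s*(7 - 2*z) + 6*z - 3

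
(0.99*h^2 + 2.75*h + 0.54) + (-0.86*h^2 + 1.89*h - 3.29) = 0.13*h^2 + 4.64*h - 2.75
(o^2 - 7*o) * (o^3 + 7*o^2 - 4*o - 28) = o^5 - 53*o^3 + 196*o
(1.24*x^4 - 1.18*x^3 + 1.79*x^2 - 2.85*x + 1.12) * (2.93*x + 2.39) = 3.6332*x^5 - 0.4938*x^4 + 2.4245*x^3 - 4.0724*x^2 - 3.5299*x + 2.6768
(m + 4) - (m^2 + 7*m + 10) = -m^2 - 6*m - 6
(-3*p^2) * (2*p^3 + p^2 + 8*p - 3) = -6*p^5 - 3*p^4 - 24*p^3 + 9*p^2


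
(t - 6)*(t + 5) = t^2 - t - 30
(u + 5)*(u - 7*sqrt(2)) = u^2 - 7*sqrt(2)*u + 5*u - 35*sqrt(2)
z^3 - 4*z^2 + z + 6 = (z - 3)*(z - 2)*(z + 1)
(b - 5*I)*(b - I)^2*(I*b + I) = I*b^4 + 7*b^3 + I*b^3 + 7*b^2 - 11*I*b^2 - 5*b - 11*I*b - 5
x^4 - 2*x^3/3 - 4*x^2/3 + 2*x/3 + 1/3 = (x - 1)^2*(x + 1/3)*(x + 1)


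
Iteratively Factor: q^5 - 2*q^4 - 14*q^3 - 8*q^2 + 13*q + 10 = (q - 5)*(q^4 + 3*q^3 + q^2 - 3*q - 2) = (q - 5)*(q + 1)*(q^3 + 2*q^2 - q - 2) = (q - 5)*(q + 1)*(q + 2)*(q^2 - 1) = (q - 5)*(q - 1)*(q + 1)*(q + 2)*(q + 1)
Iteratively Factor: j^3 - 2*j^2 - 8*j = (j - 4)*(j^2 + 2*j) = (j - 4)*(j + 2)*(j)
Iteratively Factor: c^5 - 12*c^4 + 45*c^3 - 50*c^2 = (c)*(c^4 - 12*c^3 + 45*c^2 - 50*c) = c*(c - 5)*(c^3 - 7*c^2 + 10*c) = c^2*(c - 5)*(c^2 - 7*c + 10) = c^2*(c - 5)*(c - 2)*(c - 5)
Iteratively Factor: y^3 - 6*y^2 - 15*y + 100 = (y + 4)*(y^2 - 10*y + 25) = (y - 5)*(y + 4)*(y - 5)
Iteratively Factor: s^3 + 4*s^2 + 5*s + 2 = (s + 1)*(s^2 + 3*s + 2) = (s + 1)*(s + 2)*(s + 1)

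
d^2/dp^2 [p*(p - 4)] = 2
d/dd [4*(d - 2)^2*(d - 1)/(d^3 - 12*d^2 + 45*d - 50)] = 4*(11 - 7*d)/(d^3 - 15*d^2 + 75*d - 125)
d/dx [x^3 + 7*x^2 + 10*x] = 3*x^2 + 14*x + 10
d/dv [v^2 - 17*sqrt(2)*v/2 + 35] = 2*v - 17*sqrt(2)/2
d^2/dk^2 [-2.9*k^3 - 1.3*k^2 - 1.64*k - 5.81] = -17.4*k - 2.6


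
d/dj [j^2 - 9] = 2*j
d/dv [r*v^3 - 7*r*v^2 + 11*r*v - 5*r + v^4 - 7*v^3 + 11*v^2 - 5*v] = 3*r*v^2 - 14*r*v + 11*r + 4*v^3 - 21*v^2 + 22*v - 5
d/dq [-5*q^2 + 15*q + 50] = 15 - 10*q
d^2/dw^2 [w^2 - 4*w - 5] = 2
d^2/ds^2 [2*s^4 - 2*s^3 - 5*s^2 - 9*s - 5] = 24*s^2 - 12*s - 10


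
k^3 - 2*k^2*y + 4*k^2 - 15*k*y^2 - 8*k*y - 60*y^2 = (k + 4)*(k - 5*y)*(k + 3*y)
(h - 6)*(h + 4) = h^2 - 2*h - 24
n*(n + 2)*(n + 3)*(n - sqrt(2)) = n^4 - sqrt(2)*n^3 + 5*n^3 - 5*sqrt(2)*n^2 + 6*n^2 - 6*sqrt(2)*n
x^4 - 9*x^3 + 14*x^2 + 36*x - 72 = (x - 6)*(x - 3)*(x - 2)*(x + 2)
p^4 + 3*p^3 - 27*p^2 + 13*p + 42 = (p - 3)*(p - 2)*(p + 1)*(p + 7)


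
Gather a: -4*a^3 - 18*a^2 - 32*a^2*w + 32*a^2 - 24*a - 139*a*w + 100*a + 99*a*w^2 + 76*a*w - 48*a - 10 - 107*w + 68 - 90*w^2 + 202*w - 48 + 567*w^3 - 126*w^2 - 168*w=-4*a^3 + a^2*(14 - 32*w) + a*(99*w^2 - 63*w + 28) + 567*w^3 - 216*w^2 - 73*w + 10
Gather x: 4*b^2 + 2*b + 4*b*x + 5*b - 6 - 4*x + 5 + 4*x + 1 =4*b^2 + 4*b*x + 7*b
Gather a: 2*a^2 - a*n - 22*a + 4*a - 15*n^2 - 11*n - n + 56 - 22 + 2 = 2*a^2 + a*(-n - 18) - 15*n^2 - 12*n + 36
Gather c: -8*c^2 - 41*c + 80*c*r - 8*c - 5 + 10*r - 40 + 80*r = -8*c^2 + c*(80*r - 49) + 90*r - 45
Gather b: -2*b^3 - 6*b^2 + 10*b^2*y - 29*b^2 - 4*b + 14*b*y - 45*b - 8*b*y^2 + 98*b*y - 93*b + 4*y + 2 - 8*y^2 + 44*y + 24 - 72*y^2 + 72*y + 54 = -2*b^3 + b^2*(10*y - 35) + b*(-8*y^2 + 112*y - 142) - 80*y^2 + 120*y + 80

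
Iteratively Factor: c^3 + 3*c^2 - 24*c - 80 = (c + 4)*(c^2 - c - 20) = (c + 4)^2*(c - 5)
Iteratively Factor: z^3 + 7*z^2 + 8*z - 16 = (z + 4)*(z^2 + 3*z - 4) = (z - 1)*(z + 4)*(z + 4)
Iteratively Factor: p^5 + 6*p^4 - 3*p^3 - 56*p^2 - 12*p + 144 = (p + 3)*(p^4 + 3*p^3 - 12*p^2 - 20*p + 48) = (p - 2)*(p + 3)*(p^3 + 5*p^2 - 2*p - 24) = (p - 2)*(p + 3)*(p + 4)*(p^2 + p - 6) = (p - 2)^2*(p + 3)*(p + 4)*(p + 3)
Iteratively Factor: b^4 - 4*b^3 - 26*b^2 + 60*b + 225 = (b + 3)*(b^3 - 7*b^2 - 5*b + 75) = (b - 5)*(b + 3)*(b^2 - 2*b - 15) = (b - 5)*(b + 3)^2*(b - 5)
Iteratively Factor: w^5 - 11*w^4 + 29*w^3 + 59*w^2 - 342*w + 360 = (w - 5)*(w^4 - 6*w^3 - w^2 + 54*w - 72) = (w - 5)*(w + 3)*(w^3 - 9*w^2 + 26*w - 24) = (w - 5)*(w - 3)*(w + 3)*(w^2 - 6*w + 8) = (w - 5)*(w - 4)*(w - 3)*(w + 3)*(w - 2)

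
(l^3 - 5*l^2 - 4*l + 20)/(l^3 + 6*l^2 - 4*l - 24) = (l - 5)/(l + 6)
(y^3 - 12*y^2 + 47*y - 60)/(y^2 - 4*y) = y - 8 + 15/y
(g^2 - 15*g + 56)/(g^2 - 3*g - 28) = (g - 8)/(g + 4)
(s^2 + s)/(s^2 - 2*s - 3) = s/(s - 3)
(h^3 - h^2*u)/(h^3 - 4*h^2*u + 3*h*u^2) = h/(h - 3*u)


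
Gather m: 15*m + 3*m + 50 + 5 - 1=18*m + 54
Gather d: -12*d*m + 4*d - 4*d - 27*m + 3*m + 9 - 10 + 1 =-12*d*m - 24*m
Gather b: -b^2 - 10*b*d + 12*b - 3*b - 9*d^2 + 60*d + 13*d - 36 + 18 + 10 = -b^2 + b*(9 - 10*d) - 9*d^2 + 73*d - 8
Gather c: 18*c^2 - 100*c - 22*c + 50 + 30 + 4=18*c^2 - 122*c + 84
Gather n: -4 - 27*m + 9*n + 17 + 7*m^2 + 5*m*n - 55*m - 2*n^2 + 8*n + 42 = 7*m^2 - 82*m - 2*n^2 + n*(5*m + 17) + 55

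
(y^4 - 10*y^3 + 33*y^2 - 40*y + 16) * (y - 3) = y^5 - 13*y^4 + 63*y^3 - 139*y^2 + 136*y - 48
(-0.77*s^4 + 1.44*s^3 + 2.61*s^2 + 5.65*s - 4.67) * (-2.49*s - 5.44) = 1.9173*s^5 + 0.6032*s^4 - 14.3325*s^3 - 28.2669*s^2 - 19.1077*s + 25.4048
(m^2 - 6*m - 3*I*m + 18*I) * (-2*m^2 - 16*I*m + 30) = -2*m^4 + 12*m^3 - 10*I*m^3 - 18*m^2 + 60*I*m^2 + 108*m - 90*I*m + 540*I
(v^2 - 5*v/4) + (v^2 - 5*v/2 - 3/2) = 2*v^2 - 15*v/4 - 3/2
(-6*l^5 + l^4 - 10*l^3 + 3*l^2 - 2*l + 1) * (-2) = 12*l^5 - 2*l^4 + 20*l^3 - 6*l^2 + 4*l - 2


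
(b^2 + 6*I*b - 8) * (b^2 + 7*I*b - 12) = b^4 + 13*I*b^3 - 62*b^2 - 128*I*b + 96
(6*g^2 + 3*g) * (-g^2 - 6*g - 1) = -6*g^4 - 39*g^3 - 24*g^2 - 3*g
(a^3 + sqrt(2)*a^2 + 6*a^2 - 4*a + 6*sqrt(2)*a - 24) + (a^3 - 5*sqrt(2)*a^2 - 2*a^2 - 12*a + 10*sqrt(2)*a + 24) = 2*a^3 - 4*sqrt(2)*a^2 + 4*a^2 - 16*a + 16*sqrt(2)*a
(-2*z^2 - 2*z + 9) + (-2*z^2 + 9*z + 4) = -4*z^2 + 7*z + 13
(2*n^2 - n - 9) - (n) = 2*n^2 - 2*n - 9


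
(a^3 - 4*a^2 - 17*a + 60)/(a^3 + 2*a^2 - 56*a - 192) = (a^2 - 8*a + 15)/(a^2 - 2*a - 48)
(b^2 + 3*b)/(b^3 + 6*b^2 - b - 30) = b/(b^2 + 3*b - 10)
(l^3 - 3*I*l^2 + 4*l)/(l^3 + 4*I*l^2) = (l^2 - 3*I*l + 4)/(l*(l + 4*I))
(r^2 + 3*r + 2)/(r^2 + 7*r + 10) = (r + 1)/(r + 5)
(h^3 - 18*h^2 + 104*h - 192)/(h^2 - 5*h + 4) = (h^2 - 14*h + 48)/(h - 1)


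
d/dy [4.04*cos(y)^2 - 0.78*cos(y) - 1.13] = (0.78 - 8.08*cos(y))*sin(y)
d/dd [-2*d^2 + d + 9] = 1 - 4*d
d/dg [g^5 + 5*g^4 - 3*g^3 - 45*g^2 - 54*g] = 5*g^4 + 20*g^3 - 9*g^2 - 90*g - 54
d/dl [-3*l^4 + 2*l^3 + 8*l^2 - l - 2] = -12*l^3 + 6*l^2 + 16*l - 1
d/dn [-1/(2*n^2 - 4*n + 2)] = (n - 1)/(n^2 - 2*n + 1)^2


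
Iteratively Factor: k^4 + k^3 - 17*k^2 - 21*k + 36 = (k + 3)*(k^3 - 2*k^2 - 11*k + 12) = (k - 1)*(k + 3)*(k^2 - k - 12) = (k - 1)*(k + 3)^2*(k - 4)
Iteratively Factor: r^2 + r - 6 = (r - 2)*(r + 3)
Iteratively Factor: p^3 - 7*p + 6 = (p + 3)*(p^2 - 3*p + 2) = (p - 2)*(p + 3)*(p - 1)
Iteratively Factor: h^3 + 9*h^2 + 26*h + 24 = (h + 4)*(h^2 + 5*h + 6) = (h + 2)*(h + 4)*(h + 3)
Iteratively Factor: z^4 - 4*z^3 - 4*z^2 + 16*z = (z - 4)*(z^3 - 4*z) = z*(z - 4)*(z^2 - 4) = z*(z - 4)*(z - 2)*(z + 2)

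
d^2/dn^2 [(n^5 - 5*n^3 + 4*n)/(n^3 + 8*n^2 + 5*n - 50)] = 2*(n^4 + 20*n^3 + 150*n^2 + 158*n - 5)/(n^4 + 20*n^3 + 150*n^2 + 500*n + 625)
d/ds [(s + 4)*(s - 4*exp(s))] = s - (s + 4)*(4*exp(s) - 1) - 4*exp(s)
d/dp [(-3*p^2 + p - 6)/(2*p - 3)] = 3*(-2*p^2 + 6*p + 3)/(4*p^2 - 12*p + 9)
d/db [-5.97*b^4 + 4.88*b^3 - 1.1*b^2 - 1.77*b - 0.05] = -23.88*b^3 + 14.64*b^2 - 2.2*b - 1.77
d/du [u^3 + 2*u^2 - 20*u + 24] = 3*u^2 + 4*u - 20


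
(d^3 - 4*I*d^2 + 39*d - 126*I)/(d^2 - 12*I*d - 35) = (d^2 + 3*I*d + 18)/(d - 5*I)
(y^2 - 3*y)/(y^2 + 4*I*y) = (y - 3)/(y + 4*I)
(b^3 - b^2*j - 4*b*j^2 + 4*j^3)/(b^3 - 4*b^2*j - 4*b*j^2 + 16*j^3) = (b - j)/(b - 4*j)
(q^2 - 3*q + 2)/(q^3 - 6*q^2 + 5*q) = (q - 2)/(q*(q - 5))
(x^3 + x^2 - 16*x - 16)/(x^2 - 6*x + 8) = (x^2 + 5*x + 4)/(x - 2)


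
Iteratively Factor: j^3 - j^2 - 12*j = (j - 4)*(j^2 + 3*j) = (j - 4)*(j + 3)*(j)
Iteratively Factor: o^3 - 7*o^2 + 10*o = (o - 2)*(o^2 - 5*o) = o*(o - 2)*(o - 5)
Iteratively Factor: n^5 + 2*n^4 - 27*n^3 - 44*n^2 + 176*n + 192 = (n + 4)*(n^4 - 2*n^3 - 19*n^2 + 32*n + 48) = (n - 4)*(n + 4)*(n^3 + 2*n^2 - 11*n - 12) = (n - 4)*(n + 1)*(n + 4)*(n^2 + n - 12) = (n - 4)*(n - 3)*(n + 1)*(n + 4)*(n + 4)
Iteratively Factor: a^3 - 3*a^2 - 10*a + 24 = (a - 4)*(a^2 + a - 6) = (a - 4)*(a + 3)*(a - 2)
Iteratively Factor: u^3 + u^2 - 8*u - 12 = (u - 3)*(u^2 + 4*u + 4) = (u - 3)*(u + 2)*(u + 2)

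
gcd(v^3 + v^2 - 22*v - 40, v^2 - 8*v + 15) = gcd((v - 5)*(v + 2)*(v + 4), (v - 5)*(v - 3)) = v - 5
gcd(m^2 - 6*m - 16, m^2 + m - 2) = m + 2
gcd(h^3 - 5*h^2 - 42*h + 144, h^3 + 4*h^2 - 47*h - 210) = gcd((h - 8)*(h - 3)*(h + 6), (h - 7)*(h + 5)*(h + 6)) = h + 6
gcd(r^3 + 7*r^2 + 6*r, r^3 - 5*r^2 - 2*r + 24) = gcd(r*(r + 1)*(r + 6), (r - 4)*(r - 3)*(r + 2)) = 1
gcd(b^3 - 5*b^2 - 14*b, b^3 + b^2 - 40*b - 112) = b - 7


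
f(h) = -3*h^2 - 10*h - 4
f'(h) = -6*h - 10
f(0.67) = -12.05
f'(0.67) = -14.02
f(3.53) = -76.68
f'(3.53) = -31.18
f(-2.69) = 1.19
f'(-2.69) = 6.14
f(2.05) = -37.11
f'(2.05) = -22.30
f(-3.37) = -4.37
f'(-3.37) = 10.22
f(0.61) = -11.22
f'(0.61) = -13.66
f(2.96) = -59.88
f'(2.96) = -27.76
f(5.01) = -129.40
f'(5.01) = -40.06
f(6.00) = -172.00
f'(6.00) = -46.00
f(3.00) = -61.00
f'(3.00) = -28.00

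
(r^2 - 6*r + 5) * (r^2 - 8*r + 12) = r^4 - 14*r^3 + 65*r^2 - 112*r + 60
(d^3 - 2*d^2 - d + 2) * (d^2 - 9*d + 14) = d^5 - 11*d^4 + 31*d^3 - 17*d^2 - 32*d + 28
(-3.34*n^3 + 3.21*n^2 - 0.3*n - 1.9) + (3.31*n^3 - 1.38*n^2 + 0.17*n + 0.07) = -0.0299999999999998*n^3 + 1.83*n^2 - 0.13*n - 1.83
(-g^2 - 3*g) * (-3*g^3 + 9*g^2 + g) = 3*g^5 - 28*g^3 - 3*g^2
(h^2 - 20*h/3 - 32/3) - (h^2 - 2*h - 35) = 73/3 - 14*h/3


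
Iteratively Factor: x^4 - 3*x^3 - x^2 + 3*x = (x - 1)*(x^3 - 2*x^2 - 3*x) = (x - 3)*(x - 1)*(x^2 + x) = x*(x - 3)*(x - 1)*(x + 1)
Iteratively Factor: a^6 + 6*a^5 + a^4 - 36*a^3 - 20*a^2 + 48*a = (a + 4)*(a^5 + 2*a^4 - 7*a^3 - 8*a^2 + 12*a) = a*(a + 4)*(a^4 + 2*a^3 - 7*a^2 - 8*a + 12) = a*(a + 2)*(a + 4)*(a^3 - 7*a + 6) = a*(a + 2)*(a + 3)*(a + 4)*(a^2 - 3*a + 2) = a*(a - 2)*(a + 2)*(a + 3)*(a + 4)*(a - 1)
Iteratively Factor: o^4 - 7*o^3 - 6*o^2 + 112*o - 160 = (o - 5)*(o^3 - 2*o^2 - 16*o + 32) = (o - 5)*(o - 4)*(o^2 + 2*o - 8) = (o - 5)*(o - 4)*(o + 4)*(o - 2)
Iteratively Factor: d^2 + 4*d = (d)*(d + 4)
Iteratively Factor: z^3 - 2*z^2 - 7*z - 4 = (z + 1)*(z^2 - 3*z - 4) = (z - 4)*(z + 1)*(z + 1)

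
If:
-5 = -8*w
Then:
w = 5/8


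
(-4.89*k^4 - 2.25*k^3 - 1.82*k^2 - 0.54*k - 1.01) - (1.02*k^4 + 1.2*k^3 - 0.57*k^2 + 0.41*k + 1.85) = -5.91*k^4 - 3.45*k^3 - 1.25*k^2 - 0.95*k - 2.86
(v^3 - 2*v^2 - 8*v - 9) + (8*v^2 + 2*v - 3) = v^3 + 6*v^2 - 6*v - 12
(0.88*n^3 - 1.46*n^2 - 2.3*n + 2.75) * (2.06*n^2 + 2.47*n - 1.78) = 1.8128*n^5 - 0.834*n^4 - 9.9106*n^3 + 2.5828*n^2 + 10.8865*n - 4.895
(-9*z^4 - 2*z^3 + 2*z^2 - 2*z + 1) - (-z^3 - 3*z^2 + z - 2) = -9*z^4 - z^3 + 5*z^2 - 3*z + 3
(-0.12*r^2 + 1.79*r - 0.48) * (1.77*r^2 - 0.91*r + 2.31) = -0.2124*r^4 + 3.2775*r^3 - 2.7557*r^2 + 4.5717*r - 1.1088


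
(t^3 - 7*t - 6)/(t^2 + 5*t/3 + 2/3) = 3*(t^2 - t - 6)/(3*t + 2)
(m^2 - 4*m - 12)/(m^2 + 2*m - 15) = (m^2 - 4*m - 12)/(m^2 + 2*m - 15)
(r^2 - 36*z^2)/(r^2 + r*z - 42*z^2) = (r + 6*z)/(r + 7*z)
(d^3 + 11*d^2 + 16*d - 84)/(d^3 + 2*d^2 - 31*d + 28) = (d^2 + 4*d - 12)/(d^2 - 5*d + 4)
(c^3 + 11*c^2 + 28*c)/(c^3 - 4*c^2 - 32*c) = (c + 7)/(c - 8)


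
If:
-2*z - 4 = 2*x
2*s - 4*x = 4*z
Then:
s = -4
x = -z - 2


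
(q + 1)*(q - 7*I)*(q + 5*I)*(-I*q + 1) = -I*q^4 - q^3 - I*q^3 - q^2 - 37*I*q^2 + 35*q - 37*I*q + 35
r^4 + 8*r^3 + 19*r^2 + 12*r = r*(r + 1)*(r + 3)*(r + 4)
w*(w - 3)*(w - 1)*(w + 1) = w^4 - 3*w^3 - w^2 + 3*w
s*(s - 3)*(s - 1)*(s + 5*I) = s^4 - 4*s^3 + 5*I*s^3 + 3*s^2 - 20*I*s^2 + 15*I*s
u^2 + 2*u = u*(u + 2)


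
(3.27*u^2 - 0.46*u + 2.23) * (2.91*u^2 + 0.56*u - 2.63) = 9.5157*u^4 + 0.4926*u^3 - 2.3684*u^2 + 2.4586*u - 5.8649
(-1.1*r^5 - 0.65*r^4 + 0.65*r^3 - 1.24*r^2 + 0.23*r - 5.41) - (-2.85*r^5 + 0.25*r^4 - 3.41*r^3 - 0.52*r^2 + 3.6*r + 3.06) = 1.75*r^5 - 0.9*r^4 + 4.06*r^3 - 0.72*r^2 - 3.37*r - 8.47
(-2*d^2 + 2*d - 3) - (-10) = -2*d^2 + 2*d + 7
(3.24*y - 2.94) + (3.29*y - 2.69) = 6.53*y - 5.63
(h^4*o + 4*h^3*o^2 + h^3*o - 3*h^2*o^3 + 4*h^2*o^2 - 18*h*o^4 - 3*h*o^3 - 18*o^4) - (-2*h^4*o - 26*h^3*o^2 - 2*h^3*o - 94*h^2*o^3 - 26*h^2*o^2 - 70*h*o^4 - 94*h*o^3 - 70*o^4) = 3*h^4*o + 30*h^3*o^2 + 3*h^3*o + 91*h^2*o^3 + 30*h^2*o^2 + 52*h*o^4 + 91*h*o^3 + 52*o^4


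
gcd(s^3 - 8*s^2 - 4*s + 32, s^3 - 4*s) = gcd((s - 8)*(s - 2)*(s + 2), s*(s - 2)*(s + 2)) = s^2 - 4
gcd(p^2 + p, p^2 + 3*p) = p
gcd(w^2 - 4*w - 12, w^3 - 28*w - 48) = w^2 - 4*w - 12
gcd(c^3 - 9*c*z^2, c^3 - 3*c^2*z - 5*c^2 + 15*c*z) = -c^2 + 3*c*z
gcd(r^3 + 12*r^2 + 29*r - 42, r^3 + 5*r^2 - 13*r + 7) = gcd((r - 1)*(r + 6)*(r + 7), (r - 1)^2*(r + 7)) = r^2 + 6*r - 7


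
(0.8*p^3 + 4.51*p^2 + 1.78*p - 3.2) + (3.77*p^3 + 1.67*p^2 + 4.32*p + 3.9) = 4.57*p^3 + 6.18*p^2 + 6.1*p + 0.7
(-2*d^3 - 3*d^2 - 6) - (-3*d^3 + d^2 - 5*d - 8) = d^3 - 4*d^2 + 5*d + 2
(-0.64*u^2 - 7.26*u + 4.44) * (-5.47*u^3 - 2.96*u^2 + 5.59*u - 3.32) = 3.5008*u^5 + 41.6066*u^4 - 6.3748*u^3 - 51.601*u^2 + 48.9228*u - 14.7408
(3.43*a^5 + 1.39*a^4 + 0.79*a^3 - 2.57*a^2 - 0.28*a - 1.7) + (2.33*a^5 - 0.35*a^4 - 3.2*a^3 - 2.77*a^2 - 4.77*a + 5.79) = 5.76*a^5 + 1.04*a^4 - 2.41*a^3 - 5.34*a^2 - 5.05*a + 4.09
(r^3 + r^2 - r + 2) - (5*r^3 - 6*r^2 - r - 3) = -4*r^3 + 7*r^2 + 5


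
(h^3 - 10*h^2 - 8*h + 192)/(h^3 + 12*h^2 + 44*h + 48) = (h^2 - 14*h + 48)/(h^2 + 8*h + 12)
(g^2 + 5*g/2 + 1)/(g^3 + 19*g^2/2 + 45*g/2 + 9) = (g + 2)/(g^2 + 9*g + 18)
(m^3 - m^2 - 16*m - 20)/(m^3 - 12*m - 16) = (m - 5)/(m - 4)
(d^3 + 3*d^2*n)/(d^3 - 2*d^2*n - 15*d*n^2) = d/(d - 5*n)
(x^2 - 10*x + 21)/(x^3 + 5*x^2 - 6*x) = (x^2 - 10*x + 21)/(x*(x^2 + 5*x - 6))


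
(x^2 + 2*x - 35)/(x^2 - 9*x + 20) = (x + 7)/(x - 4)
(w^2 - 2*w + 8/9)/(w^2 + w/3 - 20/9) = (3*w - 2)/(3*w + 5)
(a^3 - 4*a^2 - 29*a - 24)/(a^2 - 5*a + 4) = (a^3 - 4*a^2 - 29*a - 24)/(a^2 - 5*a + 4)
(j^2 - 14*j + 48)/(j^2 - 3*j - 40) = (j - 6)/(j + 5)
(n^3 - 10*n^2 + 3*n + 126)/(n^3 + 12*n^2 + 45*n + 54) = (n^2 - 13*n + 42)/(n^2 + 9*n + 18)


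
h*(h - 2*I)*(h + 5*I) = h^3 + 3*I*h^2 + 10*h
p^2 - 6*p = p*(p - 6)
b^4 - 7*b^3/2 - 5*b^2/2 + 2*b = b*(b - 4)*(b - 1/2)*(b + 1)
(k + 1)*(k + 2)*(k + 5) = k^3 + 8*k^2 + 17*k + 10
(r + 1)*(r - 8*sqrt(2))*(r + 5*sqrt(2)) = r^3 - 3*sqrt(2)*r^2 + r^2 - 80*r - 3*sqrt(2)*r - 80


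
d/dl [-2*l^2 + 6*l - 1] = 6 - 4*l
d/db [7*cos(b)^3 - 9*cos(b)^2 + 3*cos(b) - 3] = 3*(-7*cos(b)^2 + 6*cos(b) - 1)*sin(b)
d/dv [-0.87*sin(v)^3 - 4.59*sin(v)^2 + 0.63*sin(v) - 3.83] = (-2.61*sin(v)^2 - 9.18*sin(v) + 0.63)*cos(v)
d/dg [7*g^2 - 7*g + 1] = 14*g - 7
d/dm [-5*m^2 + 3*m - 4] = 3 - 10*m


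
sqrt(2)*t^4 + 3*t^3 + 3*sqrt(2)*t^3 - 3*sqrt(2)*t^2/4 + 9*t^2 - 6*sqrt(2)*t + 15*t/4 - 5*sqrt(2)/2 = (t + 5/2)*(t - sqrt(2)/2)*(t + 2*sqrt(2))*(sqrt(2)*t + sqrt(2)/2)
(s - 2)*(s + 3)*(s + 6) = s^3 + 7*s^2 - 36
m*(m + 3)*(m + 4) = m^3 + 7*m^2 + 12*m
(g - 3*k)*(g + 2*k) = g^2 - g*k - 6*k^2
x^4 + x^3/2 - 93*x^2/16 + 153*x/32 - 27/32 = (x - 3/2)*(x - 3/4)*(x - 1/4)*(x + 3)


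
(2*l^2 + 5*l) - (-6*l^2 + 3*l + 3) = 8*l^2 + 2*l - 3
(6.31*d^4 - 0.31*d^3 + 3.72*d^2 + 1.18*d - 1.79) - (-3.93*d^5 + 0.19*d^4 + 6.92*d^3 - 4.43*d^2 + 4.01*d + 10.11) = 3.93*d^5 + 6.12*d^4 - 7.23*d^3 + 8.15*d^2 - 2.83*d - 11.9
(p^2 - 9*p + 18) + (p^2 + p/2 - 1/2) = 2*p^2 - 17*p/2 + 35/2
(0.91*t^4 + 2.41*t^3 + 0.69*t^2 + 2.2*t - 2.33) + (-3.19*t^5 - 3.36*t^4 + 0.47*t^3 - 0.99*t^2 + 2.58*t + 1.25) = -3.19*t^5 - 2.45*t^4 + 2.88*t^3 - 0.3*t^2 + 4.78*t - 1.08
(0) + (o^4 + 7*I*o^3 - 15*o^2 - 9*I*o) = o^4 + 7*I*o^3 - 15*o^2 - 9*I*o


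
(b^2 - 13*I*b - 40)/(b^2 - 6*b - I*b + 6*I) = (b^2 - 13*I*b - 40)/(b^2 - 6*b - I*b + 6*I)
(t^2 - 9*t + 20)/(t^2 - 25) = (t - 4)/(t + 5)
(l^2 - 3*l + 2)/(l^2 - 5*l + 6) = (l - 1)/(l - 3)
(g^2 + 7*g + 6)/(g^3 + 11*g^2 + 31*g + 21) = (g + 6)/(g^2 + 10*g + 21)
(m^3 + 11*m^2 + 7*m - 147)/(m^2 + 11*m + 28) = (m^2 + 4*m - 21)/(m + 4)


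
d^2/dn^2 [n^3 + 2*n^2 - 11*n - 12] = 6*n + 4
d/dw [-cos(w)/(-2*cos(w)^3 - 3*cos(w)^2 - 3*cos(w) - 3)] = 4*(4*cos(w)^3 + 3*cos(w)^2 - 3)*sin(w)/(9*cos(w) + 3*cos(2*w) + cos(3*w) + 9)^2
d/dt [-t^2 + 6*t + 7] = 6 - 2*t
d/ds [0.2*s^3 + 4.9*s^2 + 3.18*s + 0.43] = 0.6*s^2 + 9.8*s + 3.18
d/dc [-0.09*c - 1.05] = -0.0900000000000000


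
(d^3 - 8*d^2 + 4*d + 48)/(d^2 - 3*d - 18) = (d^2 - 2*d - 8)/(d + 3)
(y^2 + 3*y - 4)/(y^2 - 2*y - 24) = (y - 1)/(y - 6)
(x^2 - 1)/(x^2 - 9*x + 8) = (x + 1)/(x - 8)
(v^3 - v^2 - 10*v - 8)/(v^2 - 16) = (v^2 + 3*v + 2)/(v + 4)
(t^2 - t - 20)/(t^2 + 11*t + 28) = (t - 5)/(t + 7)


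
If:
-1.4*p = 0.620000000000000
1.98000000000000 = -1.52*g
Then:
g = -1.30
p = -0.44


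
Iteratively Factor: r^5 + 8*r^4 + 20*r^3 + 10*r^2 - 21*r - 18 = (r + 3)*(r^4 + 5*r^3 + 5*r^2 - 5*r - 6) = (r - 1)*(r + 3)*(r^3 + 6*r^2 + 11*r + 6) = (r - 1)*(r + 1)*(r + 3)*(r^2 + 5*r + 6) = (r - 1)*(r + 1)*(r + 2)*(r + 3)*(r + 3)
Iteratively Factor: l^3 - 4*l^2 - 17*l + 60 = (l - 5)*(l^2 + l - 12) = (l - 5)*(l + 4)*(l - 3)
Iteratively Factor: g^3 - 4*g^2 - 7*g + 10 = (g - 5)*(g^2 + g - 2) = (g - 5)*(g + 2)*(g - 1)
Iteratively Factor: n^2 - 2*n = (n - 2)*(n)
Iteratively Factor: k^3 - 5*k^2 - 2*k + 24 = (k - 4)*(k^2 - k - 6) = (k - 4)*(k - 3)*(k + 2)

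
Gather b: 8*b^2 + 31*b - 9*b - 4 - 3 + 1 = 8*b^2 + 22*b - 6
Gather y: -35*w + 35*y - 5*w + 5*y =-40*w + 40*y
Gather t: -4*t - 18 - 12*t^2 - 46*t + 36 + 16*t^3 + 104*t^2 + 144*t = 16*t^3 + 92*t^2 + 94*t + 18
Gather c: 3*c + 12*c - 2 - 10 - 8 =15*c - 20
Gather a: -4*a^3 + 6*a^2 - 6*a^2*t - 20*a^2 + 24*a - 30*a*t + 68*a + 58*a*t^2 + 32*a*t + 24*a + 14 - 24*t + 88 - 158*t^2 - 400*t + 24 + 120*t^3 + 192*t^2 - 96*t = -4*a^3 + a^2*(-6*t - 14) + a*(58*t^2 + 2*t + 116) + 120*t^3 + 34*t^2 - 520*t + 126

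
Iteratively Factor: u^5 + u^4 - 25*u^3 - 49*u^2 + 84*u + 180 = (u + 2)*(u^4 - u^3 - 23*u^2 - 3*u + 90) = (u + 2)*(u + 3)*(u^3 - 4*u^2 - 11*u + 30) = (u - 2)*(u + 2)*(u + 3)*(u^2 - 2*u - 15) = (u - 2)*(u + 2)*(u + 3)^2*(u - 5)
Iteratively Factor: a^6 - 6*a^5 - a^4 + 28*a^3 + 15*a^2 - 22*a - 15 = (a + 1)*(a^5 - 7*a^4 + 6*a^3 + 22*a^2 - 7*a - 15) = (a + 1)^2*(a^4 - 8*a^3 + 14*a^2 + 8*a - 15) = (a - 5)*(a + 1)^2*(a^3 - 3*a^2 - a + 3) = (a - 5)*(a - 1)*(a + 1)^2*(a^2 - 2*a - 3) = (a - 5)*(a - 3)*(a - 1)*(a + 1)^2*(a + 1)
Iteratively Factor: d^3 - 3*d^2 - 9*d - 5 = (d + 1)*(d^2 - 4*d - 5) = (d + 1)^2*(d - 5)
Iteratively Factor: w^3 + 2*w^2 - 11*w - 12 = (w - 3)*(w^2 + 5*w + 4) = (w - 3)*(w + 1)*(w + 4)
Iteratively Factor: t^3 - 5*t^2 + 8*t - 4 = (t - 2)*(t^2 - 3*t + 2) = (t - 2)*(t - 1)*(t - 2)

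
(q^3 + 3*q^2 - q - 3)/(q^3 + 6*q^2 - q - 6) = (q + 3)/(q + 6)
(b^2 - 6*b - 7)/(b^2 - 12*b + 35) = (b + 1)/(b - 5)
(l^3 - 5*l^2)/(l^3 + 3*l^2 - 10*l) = l*(l - 5)/(l^2 + 3*l - 10)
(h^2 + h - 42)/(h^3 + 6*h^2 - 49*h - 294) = (h - 6)/(h^2 - h - 42)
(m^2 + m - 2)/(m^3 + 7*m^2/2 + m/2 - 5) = 2/(2*m + 5)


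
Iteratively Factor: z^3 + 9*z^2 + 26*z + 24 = (z + 3)*(z^2 + 6*z + 8) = (z + 3)*(z + 4)*(z + 2)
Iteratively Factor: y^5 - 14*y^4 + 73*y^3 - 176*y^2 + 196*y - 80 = (y - 2)*(y^4 - 12*y^3 + 49*y^2 - 78*y + 40) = (y - 2)*(y - 1)*(y^3 - 11*y^2 + 38*y - 40) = (y - 4)*(y - 2)*(y - 1)*(y^2 - 7*y + 10) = (y - 4)*(y - 2)^2*(y - 1)*(y - 5)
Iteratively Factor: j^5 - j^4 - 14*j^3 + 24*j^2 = (j - 3)*(j^4 + 2*j^3 - 8*j^2) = (j - 3)*(j - 2)*(j^3 + 4*j^2) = j*(j - 3)*(j - 2)*(j^2 + 4*j) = j*(j - 3)*(j - 2)*(j + 4)*(j)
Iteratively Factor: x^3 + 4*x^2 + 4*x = (x)*(x^2 + 4*x + 4) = x*(x + 2)*(x + 2)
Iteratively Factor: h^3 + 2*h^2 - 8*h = (h + 4)*(h^2 - 2*h) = h*(h + 4)*(h - 2)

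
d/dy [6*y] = 6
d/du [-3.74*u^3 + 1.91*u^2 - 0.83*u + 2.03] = -11.22*u^2 + 3.82*u - 0.83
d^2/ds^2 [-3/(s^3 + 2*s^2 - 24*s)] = 6*(s*(3*s + 2)*(s^2 + 2*s - 24) - (3*s^2 + 4*s - 24)^2)/(s^3*(s^2 + 2*s - 24)^3)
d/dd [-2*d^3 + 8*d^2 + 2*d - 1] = -6*d^2 + 16*d + 2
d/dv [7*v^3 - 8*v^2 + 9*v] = 21*v^2 - 16*v + 9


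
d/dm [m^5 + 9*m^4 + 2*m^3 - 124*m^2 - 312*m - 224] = 5*m^4 + 36*m^3 + 6*m^2 - 248*m - 312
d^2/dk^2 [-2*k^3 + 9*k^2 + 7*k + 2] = 18 - 12*k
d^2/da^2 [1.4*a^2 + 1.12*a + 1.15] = 2.80000000000000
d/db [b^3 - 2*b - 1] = 3*b^2 - 2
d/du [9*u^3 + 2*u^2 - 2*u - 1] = 27*u^2 + 4*u - 2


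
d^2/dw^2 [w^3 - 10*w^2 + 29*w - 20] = 6*w - 20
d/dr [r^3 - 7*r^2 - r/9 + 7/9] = 3*r^2 - 14*r - 1/9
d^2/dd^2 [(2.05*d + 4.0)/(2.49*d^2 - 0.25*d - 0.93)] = ((-30.627*d - 18.895)*(-2.49*d^2 + 0.25*d + 0.93) - (2.05*d + 4.0)*(4.98*d - 0.25)*(9.96*d - 0.5))/(-2.49*d^2 + 0.25*d + 0.93)^3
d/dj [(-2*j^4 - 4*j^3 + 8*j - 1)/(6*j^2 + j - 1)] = (-24*j^5 - 30*j^4 - 36*j^2 + 12*j - 7)/(36*j^4 + 12*j^3 - 11*j^2 - 2*j + 1)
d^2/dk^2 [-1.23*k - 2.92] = 0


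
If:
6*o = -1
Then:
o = -1/6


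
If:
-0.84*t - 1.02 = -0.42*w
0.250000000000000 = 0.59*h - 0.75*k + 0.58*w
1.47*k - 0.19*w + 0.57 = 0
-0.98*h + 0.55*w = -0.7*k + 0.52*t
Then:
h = 0.23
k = -0.43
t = -1.40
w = -0.36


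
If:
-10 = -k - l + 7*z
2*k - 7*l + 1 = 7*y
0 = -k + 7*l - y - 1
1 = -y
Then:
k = -8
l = -8/7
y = -1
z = -134/49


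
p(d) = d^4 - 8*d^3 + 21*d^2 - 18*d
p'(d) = 4*d^3 - 24*d^2 + 42*d - 18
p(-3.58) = 864.91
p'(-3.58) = -659.48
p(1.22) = -3.02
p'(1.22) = 4.78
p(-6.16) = 4217.57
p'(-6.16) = -2122.39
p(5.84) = 180.88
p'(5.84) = 205.45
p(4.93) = 53.81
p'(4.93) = 85.04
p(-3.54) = 838.82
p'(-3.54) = -644.89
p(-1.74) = 146.21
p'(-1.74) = -184.81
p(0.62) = -4.85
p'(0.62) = -0.23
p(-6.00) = 3888.00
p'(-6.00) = -1998.00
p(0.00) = 0.00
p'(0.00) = -18.00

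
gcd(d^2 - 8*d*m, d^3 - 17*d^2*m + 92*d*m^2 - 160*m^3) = d - 8*m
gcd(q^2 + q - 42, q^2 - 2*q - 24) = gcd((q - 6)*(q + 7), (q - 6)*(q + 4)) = q - 6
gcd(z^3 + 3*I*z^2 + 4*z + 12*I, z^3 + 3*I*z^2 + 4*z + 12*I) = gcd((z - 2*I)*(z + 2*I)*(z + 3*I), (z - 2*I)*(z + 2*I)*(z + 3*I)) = z^3 + 3*I*z^2 + 4*z + 12*I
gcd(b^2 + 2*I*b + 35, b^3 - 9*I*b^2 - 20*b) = b - 5*I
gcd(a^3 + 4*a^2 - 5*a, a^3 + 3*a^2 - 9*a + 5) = a^2 + 4*a - 5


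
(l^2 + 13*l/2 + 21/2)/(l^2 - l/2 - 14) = (l + 3)/(l - 4)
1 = 1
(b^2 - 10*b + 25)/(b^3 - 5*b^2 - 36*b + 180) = (b - 5)/(b^2 - 36)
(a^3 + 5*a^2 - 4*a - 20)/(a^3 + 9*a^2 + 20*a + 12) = (a^2 + 3*a - 10)/(a^2 + 7*a + 6)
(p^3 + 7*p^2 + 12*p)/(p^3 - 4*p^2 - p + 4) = p*(p^2 + 7*p + 12)/(p^3 - 4*p^2 - p + 4)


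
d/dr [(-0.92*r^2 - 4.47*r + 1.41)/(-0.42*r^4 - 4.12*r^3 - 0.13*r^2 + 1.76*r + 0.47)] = (-0.7728*r^5 - 9.4226*r^4 - 34.464*r^3 + 15.2273*r^2 - 0.498200000000001*r - 4.5825)/(0.1764*r^8 + 3.4608*r^7 + 17.0836*r^6 - 0.4072*r^5 - 14.8803*r^4 - 4.3304*r^3 + 2.9754*r^2 + 1.6544*r + 0.2209)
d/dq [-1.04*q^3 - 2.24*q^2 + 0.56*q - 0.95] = -3.12*q^2 - 4.48*q + 0.56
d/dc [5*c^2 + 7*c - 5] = 10*c + 7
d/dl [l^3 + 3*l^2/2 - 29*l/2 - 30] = 3*l^2 + 3*l - 29/2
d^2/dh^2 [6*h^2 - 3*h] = 12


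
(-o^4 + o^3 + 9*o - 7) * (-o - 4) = o^5 + 3*o^4 - 4*o^3 - 9*o^2 - 29*o + 28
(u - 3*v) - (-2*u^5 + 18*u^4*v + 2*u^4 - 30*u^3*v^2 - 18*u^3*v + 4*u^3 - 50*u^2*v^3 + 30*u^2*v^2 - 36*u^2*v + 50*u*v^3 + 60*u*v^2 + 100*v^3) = 2*u^5 - 18*u^4*v - 2*u^4 + 30*u^3*v^2 + 18*u^3*v - 4*u^3 + 50*u^2*v^3 - 30*u^2*v^2 + 36*u^2*v - 50*u*v^3 - 60*u*v^2 + u - 100*v^3 - 3*v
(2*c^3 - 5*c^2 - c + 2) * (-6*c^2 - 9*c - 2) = -12*c^5 + 12*c^4 + 47*c^3 + 7*c^2 - 16*c - 4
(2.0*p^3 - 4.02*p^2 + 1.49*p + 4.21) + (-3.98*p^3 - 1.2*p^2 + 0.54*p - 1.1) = -1.98*p^3 - 5.22*p^2 + 2.03*p + 3.11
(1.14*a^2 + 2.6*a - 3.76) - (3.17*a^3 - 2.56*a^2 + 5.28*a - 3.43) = -3.17*a^3 + 3.7*a^2 - 2.68*a - 0.33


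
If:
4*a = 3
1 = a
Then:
No Solution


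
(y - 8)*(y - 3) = y^2 - 11*y + 24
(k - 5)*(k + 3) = k^2 - 2*k - 15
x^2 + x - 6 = (x - 2)*(x + 3)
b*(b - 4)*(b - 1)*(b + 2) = b^4 - 3*b^3 - 6*b^2 + 8*b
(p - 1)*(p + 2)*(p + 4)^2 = p^4 + 9*p^3 + 22*p^2 - 32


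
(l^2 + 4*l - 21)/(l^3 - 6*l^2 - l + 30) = (l + 7)/(l^2 - 3*l - 10)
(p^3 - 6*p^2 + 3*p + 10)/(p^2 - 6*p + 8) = (p^2 - 4*p - 5)/(p - 4)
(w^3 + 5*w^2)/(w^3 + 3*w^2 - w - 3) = w^2*(w + 5)/(w^3 + 3*w^2 - w - 3)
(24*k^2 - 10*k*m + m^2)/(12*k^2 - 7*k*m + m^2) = (6*k - m)/(3*k - m)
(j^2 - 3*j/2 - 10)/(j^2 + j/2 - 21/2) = (2*j^2 - 3*j - 20)/(2*j^2 + j - 21)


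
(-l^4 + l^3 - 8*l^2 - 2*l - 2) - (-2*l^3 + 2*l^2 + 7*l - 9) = -l^4 + 3*l^3 - 10*l^2 - 9*l + 7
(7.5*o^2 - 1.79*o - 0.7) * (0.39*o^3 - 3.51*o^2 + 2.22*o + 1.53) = 2.925*o^5 - 27.0231*o^4 + 22.6599*o^3 + 9.9582*o^2 - 4.2927*o - 1.071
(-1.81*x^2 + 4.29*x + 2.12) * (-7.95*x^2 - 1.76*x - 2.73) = 14.3895*x^4 - 30.9199*x^3 - 19.4631*x^2 - 15.4429*x - 5.7876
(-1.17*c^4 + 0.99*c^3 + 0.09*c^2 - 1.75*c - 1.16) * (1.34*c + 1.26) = -1.5678*c^5 - 0.1476*c^4 + 1.368*c^3 - 2.2316*c^2 - 3.7594*c - 1.4616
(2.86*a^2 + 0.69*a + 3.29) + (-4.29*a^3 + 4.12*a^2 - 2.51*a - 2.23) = -4.29*a^3 + 6.98*a^2 - 1.82*a + 1.06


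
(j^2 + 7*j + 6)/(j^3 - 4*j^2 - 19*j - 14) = (j + 6)/(j^2 - 5*j - 14)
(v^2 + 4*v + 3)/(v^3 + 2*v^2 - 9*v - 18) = (v + 1)/(v^2 - v - 6)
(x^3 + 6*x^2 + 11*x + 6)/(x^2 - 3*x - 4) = (x^2 + 5*x + 6)/(x - 4)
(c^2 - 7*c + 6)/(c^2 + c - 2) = (c - 6)/(c + 2)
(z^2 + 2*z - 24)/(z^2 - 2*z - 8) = (z + 6)/(z + 2)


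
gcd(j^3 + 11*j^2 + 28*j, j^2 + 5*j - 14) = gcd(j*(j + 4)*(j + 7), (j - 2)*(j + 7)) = j + 7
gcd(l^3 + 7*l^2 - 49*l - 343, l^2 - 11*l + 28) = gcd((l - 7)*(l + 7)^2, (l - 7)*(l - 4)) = l - 7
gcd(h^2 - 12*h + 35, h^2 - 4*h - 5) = h - 5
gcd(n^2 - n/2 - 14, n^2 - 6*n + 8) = n - 4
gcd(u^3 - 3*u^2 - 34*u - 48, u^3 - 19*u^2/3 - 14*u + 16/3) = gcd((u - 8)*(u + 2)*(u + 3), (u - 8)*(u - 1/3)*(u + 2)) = u^2 - 6*u - 16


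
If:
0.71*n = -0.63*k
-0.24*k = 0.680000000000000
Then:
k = -2.83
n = 2.51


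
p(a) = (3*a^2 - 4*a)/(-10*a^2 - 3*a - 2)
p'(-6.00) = -0.01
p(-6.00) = -0.38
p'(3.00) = -0.05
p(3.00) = -0.15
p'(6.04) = -0.01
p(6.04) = -0.22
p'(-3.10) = -0.05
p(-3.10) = -0.46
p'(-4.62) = -0.02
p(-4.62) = -0.41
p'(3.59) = -0.03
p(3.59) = -0.17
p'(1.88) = -0.10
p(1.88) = -0.07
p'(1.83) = -0.11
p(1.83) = -0.07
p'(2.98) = -0.05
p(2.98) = -0.15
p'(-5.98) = -0.01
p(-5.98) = -0.38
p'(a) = (6*a - 4)/(-10*a^2 - 3*a - 2) + (20*a + 3)*(3*a^2 - 4*a)/(-10*a^2 - 3*a - 2)^2 = (-49*a^2 - 12*a + 8)/(100*a^4 + 60*a^3 + 49*a^2 + 12*a + 4)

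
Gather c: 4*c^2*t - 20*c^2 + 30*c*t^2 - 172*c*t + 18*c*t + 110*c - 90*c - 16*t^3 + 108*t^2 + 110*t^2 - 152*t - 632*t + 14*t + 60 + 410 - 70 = c^2*(4*t - 20) + c*(30*t^2 - 154*t + 20) - 16*t^3 + 218*t^2 - 770*t + 400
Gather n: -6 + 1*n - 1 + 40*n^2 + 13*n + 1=40*n^2 + 14*n - 6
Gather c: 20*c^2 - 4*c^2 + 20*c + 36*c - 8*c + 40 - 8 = 16*c^2 + 48*c + 32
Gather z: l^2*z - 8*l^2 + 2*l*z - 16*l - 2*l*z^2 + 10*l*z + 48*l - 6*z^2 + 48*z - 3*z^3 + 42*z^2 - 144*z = -8*l^2 + 32*l - 3*z^3 + z^2*(36 - 2*l) + z*(l^2 + 12*l - 96)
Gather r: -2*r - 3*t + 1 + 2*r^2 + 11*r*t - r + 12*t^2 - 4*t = 2*r^2 + r*(11*t - 3) + 12*t^2 - 7*t + 1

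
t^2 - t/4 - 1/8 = (t - 1/2)*(t + 1/4)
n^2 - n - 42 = (n - 7)*(n + 6)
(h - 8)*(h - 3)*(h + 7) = h^3 - 4*h^2 - 53*h + 168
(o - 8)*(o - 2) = o^2 - 10*o + 16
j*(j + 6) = j^2 + 6*j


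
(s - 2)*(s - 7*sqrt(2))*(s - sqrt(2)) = s^3 - 8*sqrt(2)*s^2 - 2*s^2 + 14*s + 16*sqrt(2)*s - 28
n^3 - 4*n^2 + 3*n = n*(n - 3)*(n - 1)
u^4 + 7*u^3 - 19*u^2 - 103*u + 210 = (u - 3)*(u - 2)*(u + 5)*(u + 7)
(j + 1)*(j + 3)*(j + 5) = j^3 + 9*j^2 + 23*j + 15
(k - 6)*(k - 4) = k^2 - 10*k + 24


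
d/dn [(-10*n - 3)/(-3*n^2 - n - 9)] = (30*n^2 + 10*n - (6*n + 1)*(10*n + 3) + 90)/(3*n^2 + n + 9)^2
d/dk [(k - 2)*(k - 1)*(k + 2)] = 3*k^2 - 2*k - 4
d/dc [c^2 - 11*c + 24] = 2*c - 11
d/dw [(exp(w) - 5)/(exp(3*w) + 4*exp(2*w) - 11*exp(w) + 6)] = (-2*exp(2*w) + 9*exp(w) + 49)*exp(w)/(exp(5*w) + 9*exp(4*w) + 3*exp(3*w) - 73*exp(2*w) + 96*exp(w) - 36)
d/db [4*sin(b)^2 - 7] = 4*sin(2*b)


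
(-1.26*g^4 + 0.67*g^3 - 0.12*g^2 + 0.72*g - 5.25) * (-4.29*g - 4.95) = 5.4054*g^5 + 3.3627*g^4 - 2.8017*g^3 - 2.4948*g^2 + 18.9585*g + 25.9875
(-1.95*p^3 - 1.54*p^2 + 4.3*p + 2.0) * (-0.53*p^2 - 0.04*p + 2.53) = 1.0335*p^5 + 0.8942*p^4 - 7.1509*p^3 - 5.1282*p^2 + 10.799*p + 5.06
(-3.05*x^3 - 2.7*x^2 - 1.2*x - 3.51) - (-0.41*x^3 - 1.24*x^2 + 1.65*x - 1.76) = -2.64*x^3 - 1.46*x^2 - 2.85*x - 1.75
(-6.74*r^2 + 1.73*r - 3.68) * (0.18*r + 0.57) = -1.2132*r^3 - 3.5304*r^2 + 0.3237*r - 2.0976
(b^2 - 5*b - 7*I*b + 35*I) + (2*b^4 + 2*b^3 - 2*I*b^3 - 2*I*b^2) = 2*b^4 + 2*b^3 - 2*I*b^3 + b^2 - 2*I*b^2 - 5*b - 7*I*b + 35*I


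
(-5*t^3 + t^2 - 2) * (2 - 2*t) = 10*t^4 - 12*t^3 + 2*t^2 + 4*t - 4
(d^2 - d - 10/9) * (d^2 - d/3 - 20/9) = d^4 - 4*d^3/3 - 3*d^2 + 70*d/27 + 200/81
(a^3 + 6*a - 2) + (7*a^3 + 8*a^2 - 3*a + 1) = 8*a^3 + 8*a^2 + 3*a - 1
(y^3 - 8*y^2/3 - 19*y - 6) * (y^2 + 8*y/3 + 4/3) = y^5 - 223*y^3/9 - 542*y^2/9 - 124*y/3 - 8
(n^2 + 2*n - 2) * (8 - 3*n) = -3*n^3 + 2*n^2 + 22*n - 16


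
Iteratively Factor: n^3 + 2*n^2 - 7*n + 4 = (n + 4)*(n^2 - 2*n + 1) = (n - 1)*(n + 4)*(n - 1)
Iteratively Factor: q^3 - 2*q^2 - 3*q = (q + 1)*(q^2 - 3*q) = q*(q + 1)*(q - 3)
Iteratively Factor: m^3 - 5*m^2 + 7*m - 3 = (m - 1)*(m^2 - 4*m + 3) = (m - 3)*(m - 1)*(m - 1)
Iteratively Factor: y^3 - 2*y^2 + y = (y - 1)*(y^2 - y) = y*(y - 1)*(y - 1)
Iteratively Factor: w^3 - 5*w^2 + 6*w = (w)*(w^2 - 5*w + 6) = w*(w - 2)*(w - 3)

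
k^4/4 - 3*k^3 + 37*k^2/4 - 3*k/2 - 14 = (k/4 + 1/4)*(k - 7)*(k - 4)*(k - 2)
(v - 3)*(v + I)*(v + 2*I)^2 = v^4 - 3*v^3 + 5*I*v^3 - 8*v^2 - 15*I*v^2 + 24*v - 4*I*v + 12*I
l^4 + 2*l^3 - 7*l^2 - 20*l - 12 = (l - 3)*(l + 1)*(l + 2)^2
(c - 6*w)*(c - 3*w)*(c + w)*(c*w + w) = c^4*w - 8*c^3*w^2 + c^3*w + 9*c^2*w^3 - 8*c^2*w^2 + 18*c*w^4 + 9*c*w^3 + 18*w^4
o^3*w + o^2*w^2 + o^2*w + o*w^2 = o*(o + w)*(o*w + w)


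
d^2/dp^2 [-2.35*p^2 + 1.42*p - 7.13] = -4.70000000000000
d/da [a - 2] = 1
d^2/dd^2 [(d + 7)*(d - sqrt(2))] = 2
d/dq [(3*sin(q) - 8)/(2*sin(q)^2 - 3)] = (-6*sin(q)^2 + 32*sin(q) - 9)*cos(q)/(2*sin(q)^2 - 3)^2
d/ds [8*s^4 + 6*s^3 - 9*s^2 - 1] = 2*s*(16*s^2 + 9*s - 9)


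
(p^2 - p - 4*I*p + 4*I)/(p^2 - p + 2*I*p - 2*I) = (p - 4*I)/(p + 2*I)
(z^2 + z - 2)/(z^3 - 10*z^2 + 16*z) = (z^2 + z - 2)/(z*(z^2 - 10*z + 16))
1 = 1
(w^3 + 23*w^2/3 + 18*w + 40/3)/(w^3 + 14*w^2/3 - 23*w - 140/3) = (w^2 + 6*w + 8)/(w^2 + 3*w - 28)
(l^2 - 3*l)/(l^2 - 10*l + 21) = l/(l - 7)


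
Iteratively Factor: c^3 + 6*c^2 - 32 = (c - 2)*(c^2 + 8*c + 16) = (c - 2)*(c + 4)*(c + 4)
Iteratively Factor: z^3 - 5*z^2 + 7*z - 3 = (z - 1)*(z^2 - 4*z + 3) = (z - 1)^2*(z - 3)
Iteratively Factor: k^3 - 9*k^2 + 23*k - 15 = (k - 5)*(k^2 - 4*k + 3) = (k - 5)*(k - 1)*(k - 3)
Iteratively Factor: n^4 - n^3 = (n)*(n^3 - n^2) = n^2*(n^2 - n) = n^2*(n - 1)*(n)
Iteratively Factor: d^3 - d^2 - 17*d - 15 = (d + 1)*(d^2 - 2*d - 15) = (d + 1)*(d + 3)*(d - 5)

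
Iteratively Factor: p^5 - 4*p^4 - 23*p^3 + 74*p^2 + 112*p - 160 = (p + 2)*(p^4 - 6*p^3 - 11*p^2 + 96*p - 80) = (p - 5)*(p + 2)*(p^3 - p^2 - 16*p + 16) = (p - 5)*(p - 1)*(p + 2)*(p^2 - 16) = (p - 5)*(p - 1)*(p + 2)*(p + 4)*(p - 4)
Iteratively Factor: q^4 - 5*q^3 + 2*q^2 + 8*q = (q + 1)*(q^3 - 6*q^2 + 8*q) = (q - 4)*(q + 1)*(q^2 - 2*q) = (q - 4)*(q - 2)*(q + 1)*(q)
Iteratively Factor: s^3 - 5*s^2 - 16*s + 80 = (s - 5)*(s^2 - 16) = (s - 5)*(s + 4)*(s - 4)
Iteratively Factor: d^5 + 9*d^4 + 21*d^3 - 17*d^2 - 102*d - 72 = (d + 4)*(d^4 + 5*d^3 + d^2 - 21*d - 18) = (d + 3)*(d + 4)*(d^3 + 2*d^2 - 5*d - 6) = (d + 3)^2*(d + 4)*(d^2 - d - 2) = (d - 2)*(d + 3)^2*(d + 4)*(d + 1)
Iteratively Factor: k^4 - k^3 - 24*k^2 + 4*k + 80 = (k + 4)*(k^3 - 5*k^2 - 4*k + 20) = (k + 2)*(k + 4)*(k^2 - 7*k + 10) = (k - 2)*(k + 2)*(k + 4)*(k - 5)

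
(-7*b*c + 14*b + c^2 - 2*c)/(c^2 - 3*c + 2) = (-7*b + c)/(c - 1)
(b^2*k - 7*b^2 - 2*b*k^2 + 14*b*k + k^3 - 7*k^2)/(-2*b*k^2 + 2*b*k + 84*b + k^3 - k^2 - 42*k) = (-b^2 + 2*b*k - k^2)/(2*b*k + 12*b - k^2 - 6*k)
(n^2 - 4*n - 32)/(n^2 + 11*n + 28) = (n - 8)/(n + 7)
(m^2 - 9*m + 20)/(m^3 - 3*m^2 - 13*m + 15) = (m - 4)/(m^2 + 2*m - 3)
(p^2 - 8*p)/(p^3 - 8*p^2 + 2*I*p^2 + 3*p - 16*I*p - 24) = p/(p^2 + 2*I*p + 3)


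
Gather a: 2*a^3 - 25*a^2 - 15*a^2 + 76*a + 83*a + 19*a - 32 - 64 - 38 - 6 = 2*a^3 - 40*a^2 + 178*a - 140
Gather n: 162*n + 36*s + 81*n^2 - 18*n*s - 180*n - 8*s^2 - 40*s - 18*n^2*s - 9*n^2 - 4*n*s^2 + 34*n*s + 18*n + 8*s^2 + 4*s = n^2*(72 - 18*s) + n*(-4*s^2 + 16*s)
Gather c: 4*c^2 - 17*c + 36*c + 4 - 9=4*c^2 + 19*c - 5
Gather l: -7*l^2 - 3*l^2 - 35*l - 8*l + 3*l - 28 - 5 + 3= -10*l^2 - 40*l - 30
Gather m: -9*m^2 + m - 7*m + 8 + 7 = -9*m^2 - 6*m + 15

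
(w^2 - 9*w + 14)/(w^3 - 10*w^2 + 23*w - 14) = 1/(w - 1)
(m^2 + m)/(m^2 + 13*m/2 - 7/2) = 2*m*(m + 1)/(2*m^2 + 13*m - 7)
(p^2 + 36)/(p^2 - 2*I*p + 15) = (p^2 + 36)/(p^2 - 2*I*p + 15)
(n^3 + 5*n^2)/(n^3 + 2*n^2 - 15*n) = n/(n - 3)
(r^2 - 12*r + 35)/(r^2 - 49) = (r - 5)/(r + 7)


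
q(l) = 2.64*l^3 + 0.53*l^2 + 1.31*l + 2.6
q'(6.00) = 292.79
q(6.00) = 599.78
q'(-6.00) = 280.07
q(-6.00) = -556.42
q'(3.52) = 103.17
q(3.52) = 128.92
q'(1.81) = 29.18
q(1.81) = 22.36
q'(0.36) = 2.72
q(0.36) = 3.26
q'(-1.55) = 18.69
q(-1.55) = -7.99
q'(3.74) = 116.06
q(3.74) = 153.02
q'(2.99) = 75.28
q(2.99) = 81.82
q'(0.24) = 2.02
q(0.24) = 2.98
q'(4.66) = 178.24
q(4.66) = 287.37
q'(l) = 7.92*l^2 + 1.06*l + 1.31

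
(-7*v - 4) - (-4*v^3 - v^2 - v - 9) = 4*v^3 + v^2 - 6*v + 5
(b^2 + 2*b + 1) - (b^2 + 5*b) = 1 - 3*b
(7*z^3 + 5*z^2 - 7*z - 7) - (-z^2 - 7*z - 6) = 7*z^3 + 6*z^2 - 1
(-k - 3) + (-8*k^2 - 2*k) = -8*k^2 - 3*k - 3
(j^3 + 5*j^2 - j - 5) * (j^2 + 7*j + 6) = j^5 + 12*j^4 + 40*j^3 + 18*j^2 - 41*j - 30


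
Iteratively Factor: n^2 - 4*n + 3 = (n - 3)*(n - 1)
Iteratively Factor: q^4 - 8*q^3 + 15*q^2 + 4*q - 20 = (q + 1)*(q^3 - 9*q^2 + 24*q - 20) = (q - 2)*(q + 1)*(q^2 - 7*q + 10) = (q - 2)^2*(q + 1)*(q - 5)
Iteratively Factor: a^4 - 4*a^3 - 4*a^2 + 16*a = (a + 2)*(a^3 - 6*a^2 + 8*a) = (a - 4)*(a + 2)*(a^2 - 2*a) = a*(a - 4)*(a + 2)*(a - 2)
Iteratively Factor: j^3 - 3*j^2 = (j)*(j^2 - 3*j) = j^2*(j - 3)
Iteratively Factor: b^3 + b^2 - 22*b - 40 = (b + 4)*(b^2 - 3*b - 10) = (b + 2)*(b + 4)*(b - 5)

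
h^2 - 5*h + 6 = (h - 3)*(h - 2)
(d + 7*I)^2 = d^2 + 14*I*d - 49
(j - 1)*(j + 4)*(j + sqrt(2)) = j^3 + sqrt(2)*j^2 + 3*j^2 - 4*j + 3*sqrt(2)*j - 4*sqrt(2)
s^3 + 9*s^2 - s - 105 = (s - 3)*(s + 5)*(s + 7)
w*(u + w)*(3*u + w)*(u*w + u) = 3*u^3*w^2 + 3*u^3*w + 4*u^2*w^3 + 4*u^2*w^2 + u*w^4 + u*w^3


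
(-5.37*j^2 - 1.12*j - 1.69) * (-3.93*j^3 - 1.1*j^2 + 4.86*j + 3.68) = 21.1041*j^5 + 10.3086*j^4 - 18.2245*j^3 - 23.3458*j^2 - 12.335*j - 6.2192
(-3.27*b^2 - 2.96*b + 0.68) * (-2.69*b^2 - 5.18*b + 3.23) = 8.7963*b^4 + 24.901*b^3 + 2.9415*b^2 - 13.0832*b + 2.1964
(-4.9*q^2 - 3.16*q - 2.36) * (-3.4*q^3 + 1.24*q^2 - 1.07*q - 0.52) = 16.66*q^5 + 4.668*q^4 + 9.3486*q^3 + 3.0028*q^2 + 4.1684*q + 1.2272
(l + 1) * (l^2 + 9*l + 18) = l^3 + 10*l^2 + 27*l + 18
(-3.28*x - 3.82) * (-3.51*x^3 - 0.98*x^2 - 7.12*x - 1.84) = 11.5128*x^4 + 16.6226*x^3 + 27.0972*x^2 + 33.2336*x + 7.0288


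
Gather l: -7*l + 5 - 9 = -7*l - 4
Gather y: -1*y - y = -2*y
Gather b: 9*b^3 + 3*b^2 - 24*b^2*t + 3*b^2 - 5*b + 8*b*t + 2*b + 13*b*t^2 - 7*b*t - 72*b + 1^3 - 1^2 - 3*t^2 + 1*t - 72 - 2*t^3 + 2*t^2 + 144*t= 9*b^3 + b^2*(6 - 24*t) + b*(13*t^2 + t - 75) - 2*t^3 - t^2 + 145*t - 72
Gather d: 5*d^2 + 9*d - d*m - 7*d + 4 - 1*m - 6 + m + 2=5*d^2 + d*(2 - m)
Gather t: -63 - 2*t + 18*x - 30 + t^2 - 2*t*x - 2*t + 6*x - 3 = t^2 + t*(-2*x - 4) + 24*x - 96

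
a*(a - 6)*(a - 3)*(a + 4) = a^4 - 5*a^3 - 18*a^2 + 72*a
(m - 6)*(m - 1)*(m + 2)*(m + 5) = m^4 - 33*m^2 - 28*m + 60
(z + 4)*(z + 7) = z^2 + 11*z + 28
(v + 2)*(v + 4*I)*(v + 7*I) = v^3 + 2*v^2 + 11*I*v^2 - 28*v + 22*I*v - 56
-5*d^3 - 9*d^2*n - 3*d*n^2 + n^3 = (-5*d + n)*(d + n)^2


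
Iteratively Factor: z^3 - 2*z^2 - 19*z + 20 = (z - 1)*(z^2 - z - 20) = (z - 5)*(z - 1)*(z + 4)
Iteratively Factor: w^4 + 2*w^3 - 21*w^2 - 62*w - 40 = (w + 4)*(w^3 - 2*w^2 - 13*w - 10) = (w + 1)*(w + 4)*(w^2 - 3*w - 10) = (w - 5)*(w + 1)*(w + 4)*(w + 2)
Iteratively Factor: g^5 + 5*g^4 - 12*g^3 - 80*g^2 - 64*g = (g + 4)*(g^4 + g^3 - 16*g^2 - 16*g) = g*(g + 4)*(g^3 + g^2 - 16*g - 16) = g*(g + 4)^2*(g^2 - 3*g - 4) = g*(g - 4)*(g + 4)^2*(g + 1)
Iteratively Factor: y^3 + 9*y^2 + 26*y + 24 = (y + 4)*(y^2 + 5*y + 6) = (y + 2)*(y + 4)*(y + 3)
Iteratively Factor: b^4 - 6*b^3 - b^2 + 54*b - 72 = (b + 3)*(b^3 - 9*b^2 + 26*b - 24) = (b - 3)*(b + 3)*(b^2 - 6*b + 8) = (b - 4)*(b - 3)*(b + 3)*(b - 2)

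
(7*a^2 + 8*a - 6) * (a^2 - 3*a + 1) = 7*a^4 - 13*a^3 - 23*a^2 + 26*a - 6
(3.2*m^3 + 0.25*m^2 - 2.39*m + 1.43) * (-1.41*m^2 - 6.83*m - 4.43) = -4.512*m^5 - 22.2085*m^4 - 12.5136*m^3 + 13.1999*m^2 + 0.8208*m - 6.3349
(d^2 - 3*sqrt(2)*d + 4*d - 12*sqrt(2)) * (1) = d^2 - 3*sqrt(2)*d + 4*d - 12*sqrt(2)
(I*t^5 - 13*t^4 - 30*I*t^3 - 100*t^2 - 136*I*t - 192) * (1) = I*t^5 - 13*t^4 - 30*I*t^3 - 100*t^2 - 136*I*t - 192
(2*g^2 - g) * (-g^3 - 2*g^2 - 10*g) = -2*g^5 - 3*g^4 - 18*g^3 + 10*g^2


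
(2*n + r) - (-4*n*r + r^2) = 4*n*r + 2*n - r^2 + r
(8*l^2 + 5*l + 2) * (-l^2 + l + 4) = -8*l^4 + 3*l^3 + 35*l^2 + 22*l + 8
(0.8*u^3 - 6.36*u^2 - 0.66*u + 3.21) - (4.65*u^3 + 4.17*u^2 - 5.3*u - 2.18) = -3.85*u^3 - 10.53*u^2 + 4.64*u + 5.39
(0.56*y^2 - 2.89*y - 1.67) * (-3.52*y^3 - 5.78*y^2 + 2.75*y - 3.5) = -1.9712*y^5 + 6.936*y^4 + 24.1226*y^3 - 0.254900000000001*y^2 + 5.5225*y + 5.845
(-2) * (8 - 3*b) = 6*b - 16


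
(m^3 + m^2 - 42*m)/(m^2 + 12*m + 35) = m*(m - 6)/(m + 5)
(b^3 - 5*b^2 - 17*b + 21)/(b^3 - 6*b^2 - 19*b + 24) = (b - 7)/(b - 8)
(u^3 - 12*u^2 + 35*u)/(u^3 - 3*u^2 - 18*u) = (-u^2 + 12*u - 35)/(-u^2 + 3*u + 18)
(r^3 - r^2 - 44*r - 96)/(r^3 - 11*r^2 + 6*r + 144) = (r + 4)/(r - 6)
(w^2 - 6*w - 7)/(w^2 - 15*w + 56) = (w + 1)/(w - 8)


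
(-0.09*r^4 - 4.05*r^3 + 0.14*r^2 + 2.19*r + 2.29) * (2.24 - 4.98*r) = 0.4482*r^5 + 19.9674*r^4 - 9.7692*r^3 - 10.5926*r^2 - 6.4986*r + 5.1296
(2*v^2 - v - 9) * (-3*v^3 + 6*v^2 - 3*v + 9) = -6*v^5 + 15*v^4 + 15*v^3 - 33*v^2 + 18*v - 81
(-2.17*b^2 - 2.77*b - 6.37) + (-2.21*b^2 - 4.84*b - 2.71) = -4.38*b^2 - 7.61*b - 9.08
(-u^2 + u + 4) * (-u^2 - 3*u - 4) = u^4 + 2*u^3 - 3*u^2 - 16*u - 16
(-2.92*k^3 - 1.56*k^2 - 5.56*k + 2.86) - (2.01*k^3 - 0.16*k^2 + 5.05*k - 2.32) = -4.93*k^3 - 1.4*k^2 - 10.61*k + 5.18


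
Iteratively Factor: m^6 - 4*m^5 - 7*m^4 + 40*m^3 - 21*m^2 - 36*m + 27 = (m + 1)*(m^5 - 5*m^4 - 2*m^3 + 42*m^2 - 63*m + 27) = (m - 3)*(m + 1)*(m^4 - 2*m^3 - 8*m^2 + 18*m - 9) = (m - 3)*(m + 1)*(m + 3)*(m^3 - 5*m^2 + 7*m - 3) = (m - 3)*(m - 1)*(m + 1)*(m + 3)*(m^2 - 4*m + 3) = (m - 3)*(m - 1)^2*(m + 1)*(m + 3)*(m - 3)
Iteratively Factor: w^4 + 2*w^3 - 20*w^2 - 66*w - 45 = (w + 1)*(w^3 + w^2 - 21*w - 45) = (w + 1)*(w + 3)*(w^2 - 2*w - 15) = (w + 1)*(w + 3)^2*(w - 5)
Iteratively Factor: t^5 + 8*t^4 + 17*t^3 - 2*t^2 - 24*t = (t + 3)*(t^4 + 5*t^3 + 2*t^2 - 8*t) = (t + 2)*(t + 3)*(t^3 + 3*t^2 - 4*t) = (t - 1)*(t + 2)*(t + 3)*(t^2 + 4*t) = t*(t - 1)*(t + 2)*(t + 3)*(t + 4)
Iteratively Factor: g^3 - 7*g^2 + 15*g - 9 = (g - 3)*(g^2 - 4*g + 3) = (g - 3)^2*(g - 1)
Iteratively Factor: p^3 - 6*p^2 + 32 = (p - 4)*(p^2 - 2*p - 8) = (p - 4)*(p + 2)*(p - 4)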